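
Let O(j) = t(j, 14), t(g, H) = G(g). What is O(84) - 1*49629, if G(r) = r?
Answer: -49545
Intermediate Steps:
t(g, H) = g
O(j) = j
O(84) - 1*49629 = 84 - 1*49629 = 84 - 49629 = -49545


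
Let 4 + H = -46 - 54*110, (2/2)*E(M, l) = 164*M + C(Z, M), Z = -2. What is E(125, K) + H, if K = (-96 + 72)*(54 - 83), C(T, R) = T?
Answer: 14508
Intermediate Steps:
K = 696 (K = -24*(-29) = 696)
E(M, l) = -2 + 164*M (E(M, l) = 164*M - 2 = -2 + 164*M)
H = -5990 (H = -4 + (-46 - 54*110) = -4 + (-46 - 5940) = -4 - 5986 = -5990)
E(125, K) + H = (-2 + 164*125) - 5990 = (-2 + 20500) - 5990 = 20498 - 5990 = 14508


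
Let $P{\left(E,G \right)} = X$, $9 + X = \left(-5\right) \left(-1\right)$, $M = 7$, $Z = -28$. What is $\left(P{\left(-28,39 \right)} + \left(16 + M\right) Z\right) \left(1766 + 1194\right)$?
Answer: $-1918080$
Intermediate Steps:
$X = -4$ ($X = -9 - -5 = -9 + 5 = -4$)
$P{\left(E,G \right)} = -4$
$\left(P{\left(-28,39 \right)} + \left(16 + M\right) Z\right) \left(1766 + 1194\right) = \left(-4 + \left(16 + 7\right) \left(-28\right)\right) \left(1766 + 1194\right) = \left(-4 + 23 \left(-28\right)\right) 2960 = \left(-4 - 644\right) 2960 = \left(-648\right) 2960 = -1918080$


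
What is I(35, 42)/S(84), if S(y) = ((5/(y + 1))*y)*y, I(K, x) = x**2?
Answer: 17/4 ≈ 4.2500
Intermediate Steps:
S(y) = 5*y**2/(1 + y) (S(y) = ((5/(1 + y))*y)*y = (5*y/(1 + y))*y = 5*y**2/(1 + y))
I(35, 42)/S(84) = 42**2/((5*84**2/(1 + 84))) = 1764/((5*7056/85)) = 1764/((5*7056*(1/85))) = 1764/(7056/17) = 1764*(17/7056) = 17/4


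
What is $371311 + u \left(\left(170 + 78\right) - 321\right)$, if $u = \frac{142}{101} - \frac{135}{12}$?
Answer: $\frac{150299965}{404} \approx 3.7203 \cdot 10^{5}$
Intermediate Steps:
$u = - \frac{3977}{404}$ ($u = 142 \cdot \frac{1}{101} - \frac{45}{4} = \frac{142}{101} - \frac{45}{4} = - \frac{3977}{404} \approx -9.8441$)
$371311 + u \left(\left(170 + 78\right) - 321\right) = 371311 - \frac{3977 \left(\left(170 + 78\right) - 321\right)}{404} = 371311 - \frac{3977 \left(248 - 321\right)}{404} = 371311 - - \frac{290321}{404} = 371311 + \frac{290321}{404} = \frac{150299965}{404}$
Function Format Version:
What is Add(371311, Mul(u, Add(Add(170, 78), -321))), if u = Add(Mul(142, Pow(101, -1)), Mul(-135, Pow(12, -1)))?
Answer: Rational(150299965, 404) ≈ 3.7203e+5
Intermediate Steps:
u = Rational(-3977, 404) (u = Add(Mul(142, Rational(1, 101)), Mul(-135, Rational(1, 12))) = Add(Rational(142, 101), Rational(-45, 4)) = Rational(-3977, 404) ≈ -9.8441)
Add(371311, Mul(u, Add(Add(170, 78), -321))) = Add(371311, Mul(Rational(-3977, 404), Add(Add(170, 78), -321))) = Add(371311, Mul(Rational(-3977, 404), Add(248, -321))) = Add(371311, Mul(Rational(-3977, 404), -73)) = Add(371311, Rational(290321, 404)) = Rational(150299965, 404)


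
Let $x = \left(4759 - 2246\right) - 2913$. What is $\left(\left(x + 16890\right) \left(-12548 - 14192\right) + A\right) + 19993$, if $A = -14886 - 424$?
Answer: $-440937917$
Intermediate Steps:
$A = -15310$ ($A = -14886 - 424 = -15310$)
$x = -400$ ($x = 2513 - 2913 = -400$)
$\left(\left(x + 16890\right) \left(-12548 - 14192\right) + A\right) + 19993 = \left(\left(-400 + 16890\right) \left(-12548 - 14192\right) - 15310\right) + 19993 = \left(16490 \left(-26740\right) - 15310\right) + 19993 = \left(-440942600 - 15310\right) + 19993 = -440957910 + 19993 = -440937917$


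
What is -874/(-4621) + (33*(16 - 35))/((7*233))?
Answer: -1471873/7536851 ≈ -0.19529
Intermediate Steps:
-874/(-4621) + (33*(16 - 35))/((7*233)) = -874*(-1/4621) + (33*(-19))/1631 = 874/4621 - 627*1/1631 = 874/4621 - 627/1631 = -1471873/7536851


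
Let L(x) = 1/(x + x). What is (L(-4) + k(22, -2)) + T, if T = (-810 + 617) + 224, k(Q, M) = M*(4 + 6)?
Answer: 87/8 ≈ 10.875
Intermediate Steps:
k(Q, M) = 10*M (k(Q, M) = M*10 = 10*M)
L(x) = 1/(2*x)
T = 31 (T = -193 + 224 = 31)
(L(-4) + k(22, -2)) + T = ((½)/(-4) + 10*(-2)) + 31 = ((½)*(-¼) - 20) + 31 = (-⅛ - 20) + 31 = -161/8 + 31 = 87/8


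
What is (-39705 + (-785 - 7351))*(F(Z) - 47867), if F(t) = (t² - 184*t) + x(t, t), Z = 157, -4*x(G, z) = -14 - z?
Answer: 9963031773/4 ≈ 2.4908e+9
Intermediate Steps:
x(G, z) = 7/2 + z/4 (x(G, z) = -(-14 - z)/4 = 7/2 + z/4)
F(t) = 7/2 + t² - 735*t/4 (F(t) = (t² - 184*t) + (7/2 + t/4) = 7/2 + t² - 735*t/4)
(-39705 + (-785 - 7351))*(F(Z) - 47867) = (-39705 + (-785 - 7351))*((7/2 + 157² - 735/4*157) - 47867) = (-39705 - 8136)*((7/2 + 24649 - 115395/4) - 47867) = -47841*(-16785/4 - 47867) = -47841*(-208253/4) = 9963031773/4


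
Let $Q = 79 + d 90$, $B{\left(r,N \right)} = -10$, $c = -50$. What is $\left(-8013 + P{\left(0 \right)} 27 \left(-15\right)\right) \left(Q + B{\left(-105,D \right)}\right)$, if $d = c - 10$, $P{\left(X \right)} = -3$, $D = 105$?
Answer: $36240138$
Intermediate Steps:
$d = -60$ ($d = -50 - 10 = -60$)
$Q = -5321$ ($Q = 79 - 5400 = -5321$)
$\left(-8013 + P{\left(0 \right)} 27 \left(-15\right)\right) \left(Q + B{\left(-105,D \right)}\right) = \left(-8013 + \left(-3\right) 27 \left(-15\right)\right) \left(-5321 - 10\right) = \left(-8013 - -1215\right) \left(-5331\right) = \left(-8013 + 1215\right) \left(-5331\right) = \left(-6798\right) \left(-5331\right) = 36240138$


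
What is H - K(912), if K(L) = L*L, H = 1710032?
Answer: 878288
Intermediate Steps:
K(L) = L²
H - K(912) = 1710032 - 1*912² = 1710032 - 1*831744 = 1710032 - 831744 = 878288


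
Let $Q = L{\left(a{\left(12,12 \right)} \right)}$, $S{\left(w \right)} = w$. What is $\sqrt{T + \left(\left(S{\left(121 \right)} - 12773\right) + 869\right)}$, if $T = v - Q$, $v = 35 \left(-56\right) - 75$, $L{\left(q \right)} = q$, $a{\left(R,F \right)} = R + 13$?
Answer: $i \sqrt{13843} \approx 117.66 i$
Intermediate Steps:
$a{\left(R,F \right)} = 13 + R$
$Q = 25$ ($Q = 13 + 12 = 25$)
$v = -2035$ ($v = -1960 - 75 = -2035$)
$T = -2060$ ($T = -2035 - 25 = -2060$)
$\sqrt{T + \left(\left(S{\left(121 \right)} - 12773\right) + 869\right)} = \sqrt{-2060 + \left(\left(121 - 12773\right) + 869\right)} = \sqrt{-2060 + \left(-12652 + 869\right)} = \sqrt{-2060 - 11783} = \sqrt{-13843} = i \sqrt{13843}$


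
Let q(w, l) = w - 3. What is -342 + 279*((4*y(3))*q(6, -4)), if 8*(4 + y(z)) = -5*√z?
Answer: -13734 - 4185*√3/2 ≈ -17358.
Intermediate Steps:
y(z) = -4 - 5*√z/8 (y(z) = -4 + (-5*√z)/8 = -4 - 5*√z/8)
q(w, l) = -3 + w
-342 + 279*((4*y(3))*q(6, -4)) = -342 + 279*((4*(-4 - 5*√3/8))*(-3 + 6)) = -342 + 279*((-16 - 5*√3/2)*3) = -342 + 279*(-48 - 15*√3/2) = -342 + (-13392 - 4185*√3/2) = -13734 - 4185*√3/2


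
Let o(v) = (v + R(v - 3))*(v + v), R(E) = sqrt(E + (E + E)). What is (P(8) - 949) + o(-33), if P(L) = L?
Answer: 1237 - 396*I*sqrt(3) ≈ 1237.0 - 685.89*I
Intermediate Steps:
R(E) = sqrt(3)*sqrt(E) (R(E) = sqrt(E + 2*E) = sqrt(3*E) = sqrt(3)*sqrt(E))
o(v) = 2*v*(v + sqrt(3)*sqrt(-3 + v)) (o(v) = (v + sqrt(3)*sqrt(v - 3))*(v + v) = (v + sqrt(3)*sqrt(-3 + v))*(2*v) = 2*v*(v + sqrt(3)*sqrt(-3 + v)))
(P(8) - 949) + o(-33) = (8 - 949) + 2*(-33)*(-33 + sqrt(-9 + 3*(-33))) = -941 + 2*(-33)*(-33 + sqrt(-9 - 99)) = -941 + 2*(-33)*(-33 + sqrt(-108)) = -941 + 2*(-33)*(-33 + 6*I*sqrt(3)) = -941 + (2178 - 396*I*sqrt(3)) = 1237 - 396*I*sqrt(3)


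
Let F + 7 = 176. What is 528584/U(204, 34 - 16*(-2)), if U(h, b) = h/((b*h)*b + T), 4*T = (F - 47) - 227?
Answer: 78283092181/34 ≈ 2.3024e+9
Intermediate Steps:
F = 169 (F = -7 + 176 = 169)
T = -105/4 (T = ((169 - 47) - 227)/4 = (122 - 227)/4 = (¼)*(-105) = -105/4 ≈ -26.250)
U(h, b) = h/(-105/4 + h*b²) (U(h, b) = h/((b*h)*b - 105/4) = h/(h*b² - 105/4) = h/(-105/4 + h*b²))
528584/U(204, 34 - 16*(-2)) = 528584/((4*204/(-105 + 4*204*(34 - 16*(-2))²))) = 528584/((4*204/(-105 + 4*204*(34 + 32)²))) = 528584/((4*204/(-105 + 4*204*66²))) = 528584/((4*204/(-105 + 4*204*4356))) = 528584/((4*204/(-105 + 3554496))) = 528584/((4*204/3554391)) = 528584/((4*204*(1/3554391))) = 528584/(272/1184797) = 528584*(1184797/272) = 78283092181/34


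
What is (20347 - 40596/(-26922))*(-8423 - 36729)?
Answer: -4122547145760/4487 ≈ -9.1878e+8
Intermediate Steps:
(20347 - 40596/(-26922))*(-8423 - 36729) = (20347 - 40596*(-1/26922))*(-45152) = (20347 + 6766/4487)*(-45152) = (91303755/4487)*(-45152) = -4122547145760/4487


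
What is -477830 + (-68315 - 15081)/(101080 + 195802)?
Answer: -70929604728/148441 ≈ -4.7783e+5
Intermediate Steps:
-477830 + (-68315 - 15081)/(101080 + 195802) = -477830 - 83396/296882 = -477830 - 83396*1/296882 = -477830 - 41698/148441 = -70929604728/148441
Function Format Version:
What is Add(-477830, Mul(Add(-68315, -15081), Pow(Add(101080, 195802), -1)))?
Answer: Rational(-70929604728, 148441) ≈ -4.7783e+5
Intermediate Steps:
Add(-477830, Mul(Add(-68315, -15081), Pow(Add(101080, 195802), -1))) = Add(-477830, Mul(-83396, Pow(296882, -1))) = Add(-477830, Mul(-83396, Rational(1, 296882))) = Add(-477830, Rational(-41698, 148441)) = Rational(-70929604728, 148441)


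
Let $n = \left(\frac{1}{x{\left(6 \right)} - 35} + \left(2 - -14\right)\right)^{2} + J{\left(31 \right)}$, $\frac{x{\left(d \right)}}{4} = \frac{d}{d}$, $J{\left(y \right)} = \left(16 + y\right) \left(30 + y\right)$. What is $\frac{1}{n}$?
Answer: $\frac{961}{3000212} \approx 0.00032031$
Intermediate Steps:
$x{\left(d \right)} = 4$ ($x{\left(d \right)} = 4 \frac{d}{d} = 4 \cdot 1 = 4$)
$n = \frac{3000212}{961}$ ($n = \left(\frac{1}{4 - 35} + \left(2 - -14\right)\right)^{2} + \left(480 + 31^{2} + 46 \cdot 31\right) = \left(\frac{1}{-31} + \left(2 + 14\right)\right)^{2} + \left(480 + 961 + 1426\right) = \left(- \frac{1}{31} + 16\right)^{2} + 2867 = \left(\frac{495}{31}\right)^{2} + 2867 = \frac{245025}{961} + 2867 = \frac{3000212}{961} \approx 3122.0$)
$\frac{1}{n} = \frac{1}{\frac{3000212}{961}} = \frac{961}{3000212}$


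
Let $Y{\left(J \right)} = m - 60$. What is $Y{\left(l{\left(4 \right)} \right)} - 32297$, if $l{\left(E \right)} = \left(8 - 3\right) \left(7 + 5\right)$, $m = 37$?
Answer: $-32320$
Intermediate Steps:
$l{\left(E \right)} = 60$ ($l{\left(E \right)} = 5 \cdot 12 = 60$)
$Y{\left(J \right)} = -23$ ($Y{\left(J \right)} = 37 - 60 = -23$)
$Y{\left(l{\left(4 \right)} \right)} - 32297 = -23 - 32297 = -32320$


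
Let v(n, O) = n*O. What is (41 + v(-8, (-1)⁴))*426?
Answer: 14058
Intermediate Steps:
v(n, O) = O*n
(41 + v(-8, (-1)⁴))*426 = (41 + (-1)⁴*(-8))*426 = (41 + 1*(-8))*426 = (41 - 8)*426 = 33*426 = 14058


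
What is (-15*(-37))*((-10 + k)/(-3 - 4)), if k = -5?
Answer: 8325/7 ≈ 1189.3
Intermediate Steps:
(-15*(-37))*((-10 + k)/(-3 - 4)) = (-15*(-37))*((-10 - 5)/(-3 - 4)) = 555*(-15/(-7)) = 555*(-15*(-1/7)) = 555*(15/7) = 8325/7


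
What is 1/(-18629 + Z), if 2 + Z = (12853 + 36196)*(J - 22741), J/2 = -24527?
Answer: -1/3521491586 ≈ -2.8397e-10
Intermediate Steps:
J = -49054 (J = 2*(-24527) = -49054)
Z = -3521472957 (Z = -2 + (12853 + 36196)*(-49054 - 22741) = -2 + 49049*(-71795) = -2 - 3521472955 = -3521472957)
1/(-18629 + Z) = 1/(-18629 - 3521472957) = 1/(-3521491586) = -1/3521491586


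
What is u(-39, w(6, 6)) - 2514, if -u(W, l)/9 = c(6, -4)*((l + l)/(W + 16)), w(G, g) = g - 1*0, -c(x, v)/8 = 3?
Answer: -60414/23 ≈ -2626.7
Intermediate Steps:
c(x, v) = -24 (c(x, v) = -8*3 = -24)
w(G, g) = g (w(G, g) = g + 0 = g)
u(W, l) = 432*l/(16 + W) (u(W, l) = -(-216)*(l + l)/(W + 16) = -(-216)*(2*l)/(16 + W) = -(-216)*2*l/(16 + W) = -(-432)*l/(16 + W) = 432*l/(16 + W))
u(-39, w(6, 6)) - 2514 = 432*6/(16 - 39) - 2514 = 432*6/(-23) - 2514 = 432*6*(-1/23) - 2514 = -2592/23 - 2514 = -60414/23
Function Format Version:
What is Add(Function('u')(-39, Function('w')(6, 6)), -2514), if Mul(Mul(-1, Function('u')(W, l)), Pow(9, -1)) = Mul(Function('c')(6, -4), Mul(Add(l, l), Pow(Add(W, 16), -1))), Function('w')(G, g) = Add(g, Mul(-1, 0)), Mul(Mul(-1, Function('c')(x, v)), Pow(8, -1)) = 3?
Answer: Rational(-60414, 23) ≈ -2626.7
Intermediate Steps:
Function('c')(x, v) = -24 (Function('c')(x, v) = Mul(-8, 3) = -24)
Function('w')(G, g) = g (Function('w')(G, g) = Add(g, 0) = g)
Function('u')(W, l) = Mul(432, l, Pow(Add(16, W), -1)) (Function('u')(W, l) = Mul(-9, Mul(-24, Mul(Add(l, l), Pow(Add(W, 16), -1)))) = Mul(-9, Mul(-24, Mul(Mul(2, l), Pow(Add(16, W), -1)))) = Mul(-9, Mul(-24, Mul(2, l, Pow(Add(16, W), -1)))) = Mul(-9, Mul(-48, l, Pow(Add(16, W), -1))) = Mul(432, l, Pow(Add(16, W), -1)))
Add(Function('u')(-39, Function('w')(6, 6)), -2514) = Add(Mul(432, 6, Pow(Add(16, -39), -1)), -2514) = Add(Mul(432, 6, Pow(-23, -1)), -2514) = Add(Mul(432, 6, Rational(-1, 23)), -2514) = Add(Rational(-2592, 23), -2514) = Rational(-60414, 23)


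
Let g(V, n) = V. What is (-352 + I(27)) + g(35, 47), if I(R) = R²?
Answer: 412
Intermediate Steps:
(-352 + I(27)) + g(35, 47) = (-352 + 27²) + 35 = (-352 + 729) + 35 = 377 + 35 = 412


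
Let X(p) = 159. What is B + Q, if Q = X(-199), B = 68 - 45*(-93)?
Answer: 4412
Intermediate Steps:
B = 4253 (B = 68 + 4185 = 4253)
Q = 159
B + Q = 4253 + 159 = 4412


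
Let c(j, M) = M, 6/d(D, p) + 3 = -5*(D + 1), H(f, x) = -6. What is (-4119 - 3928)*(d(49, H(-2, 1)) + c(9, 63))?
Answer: -128212851/253 ≈ -5.0677e+5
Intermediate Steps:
d(D, p) = 6/(-8 - 5*D) (d(D, p) = 6/(-3 - 5*(D + 1)) = 6/(-3 - 5*(1 + D)) = 6/(-3 + (-5 - 5*D)) = 6/(-8 - 5*D))
(-4119 - 3928)*(d(49, H(-2, 1)) + c(9, 63)) = (-4119 - 3928)*(-6/(8 + 5*49) + 63) = -8047*(-6/(8 + 245) + 63) = -8047*(-6/253 + 63) = -8047*15933/253 = -128212851/253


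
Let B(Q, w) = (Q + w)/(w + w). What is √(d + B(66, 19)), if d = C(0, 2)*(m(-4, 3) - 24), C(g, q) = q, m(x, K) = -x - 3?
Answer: I*√63194/38 ≈ 6.6154*I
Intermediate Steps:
m(x, K) = -3 - x
B(Q, w) = (Q + w)/(2*w) (B(Q, w) = (Q + w)/((2*w)) = (Q + w)*(1/(2*w)) = (Q + w)/(2*w))
d = -46 (d = 2*((-3 - 1*(-4)) - 24) = 2*((-3 + 4) - 24) = 2*(1 - 24) = 2*(-23) = -46)
√(d + B(66, 19)) = √(-46 + (½)*(66 + 19)/19) = √(-46 + (½)*(1/19)*85) = √(-46 + 85/38) = √(-1663/38) = I*√63194/38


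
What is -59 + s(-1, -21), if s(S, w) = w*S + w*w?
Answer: 403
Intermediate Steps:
s(S, w) = w**2 + S*w (s(S, w) = S*w + w**2 = w**2 + S*w)
-59 + s(-1, -21) = -59 - 21*(-1 - 21) = -59 - 21*(-22) = -59 + 462 = 403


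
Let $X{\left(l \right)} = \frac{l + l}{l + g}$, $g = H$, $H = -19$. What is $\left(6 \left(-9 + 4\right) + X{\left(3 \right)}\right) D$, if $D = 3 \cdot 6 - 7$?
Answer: $- \frac{2673}{8} \approx -334.13$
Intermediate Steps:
$g = -19$
$X{\left(l \right)} = \frac{2 l}{-19 + l}$ ($X{\left(l \right)} = \frac{l + l}{l - 19} = \frac{2 l}{-19 + l}$)
$D = 11$ ($D = 18 - 7 = 11$)
$\left(6 \left(-9 + 4\right) + X{\left(3 \right)}\right) D = \left(6 \left(-9 + 4\right) + 2 \cdot 3 \frac{1}{-19 + 3}\right) 11 = \left(6 \left(-5\right) + 2 \cdot 3 \frac{1}{-16}\right) 11 = \left(-30 + 2 \cdot 3 \left(- \frac{1}{16}\right)\right) 11 = \left(-30 - \frac{3}{8}\right) 11 = \left(- \frac{243}{8}\right) 11 = - \frac{2673}{8}$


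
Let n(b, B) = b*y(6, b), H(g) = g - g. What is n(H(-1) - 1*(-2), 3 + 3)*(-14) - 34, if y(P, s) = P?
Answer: -202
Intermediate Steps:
H(g) = 0
n(b, B) = 6*b (n(b, B) = b*6 = 6*b)
n(H(-1) - 1*(-2), 3 + 3)*(-14) - 34 = (6*(0 - 1*(-2)))*(-14) - 34 = (6*(0 + 2))*(-14) - 34 = (6*2)*(-14) - 34 = 12*(-14) - 34 = -168 - 34 = -202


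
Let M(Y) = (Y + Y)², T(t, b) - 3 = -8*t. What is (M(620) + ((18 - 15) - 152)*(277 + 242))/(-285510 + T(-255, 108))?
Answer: -1460269/283467 ≈ -5.1515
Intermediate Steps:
T(t, b) = 3 - 8*t
M(Y) = 4*Y² (M(Y) = (2*Y)² = 4*Y²)
(M(620) + ((18 - 15) - 152)*(277 + 242))/(-285510 + T(-255, 108)) = (4*620² + ((18 - 15) - 152)*(277 + 242))/(-285510 + (3 - 8*(-255))) = (4*384400 + (3 - 152)*519)/(-285510 + (3 + 2040)) = (1537600 - 149*519)/(-285510 + 2043) = (1537600 - 77331)/(-283467) = 1460269*(-1/283467) = -1460269/283467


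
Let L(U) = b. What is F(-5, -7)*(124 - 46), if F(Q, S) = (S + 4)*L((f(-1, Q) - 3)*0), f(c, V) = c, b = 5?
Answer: -1170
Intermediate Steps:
L(U) = 5
F(Q, S) = 20 + 5*S (F(Q, S) = (S + 4)*5 = (4 + S)*5 = 20 + 5*S)
F(-5, -7)*(124 - 46) = (20 + 5*(-7))*(124 - 46) = (20 - 35)*78 = -15*78 = -1170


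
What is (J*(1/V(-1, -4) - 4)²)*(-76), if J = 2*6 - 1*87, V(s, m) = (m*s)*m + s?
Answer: 27137700/289 ≈ 93902.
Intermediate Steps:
V(s, m) = s + s*m² (V(s, m) = s*m² + s = s + s*m²)
J = -75 (J = 12 - 87 = -75)
(J*(1/V(-1, -4) - 4)²)*(-76) = -75*(1/(-(1 + (-4)²)) - 4)²*(-76) = -75*(1/(-(1 + 16)) - 4)²*(-76) = -75*(1/(-1*17) - 4)²*(-76) = -75*(1/(-17) - 4)²*(-76) = -75*(-1/17 - 4)²*(-76) = -75*(-69/17)²*(-76) = -75*4761/289*(-76) = -357075/289*(-76) = 27137700/289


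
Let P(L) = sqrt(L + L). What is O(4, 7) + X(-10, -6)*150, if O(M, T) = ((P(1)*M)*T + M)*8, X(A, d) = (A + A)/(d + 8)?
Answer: -1468 + 224*sqrt(2) ≈ -1151.2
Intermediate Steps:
P(L) = sqrt(2)*sqrt(L) (P(L) = sqrt(2*L) = sqrt(2)*sqrt(L))
X(A, d) = 2*A/(8 + d) (X(A, d) = (2*A)/(8 + d) = 2*A/(8 + d))
O(M, T) = 8*M + 8*M*T*sqrt(2) (O(M, T) = (((sqrt(2)*sqrt(1))*M)*T + M)*8 = (((sqrt(2)*1)*M)*T + M)*8 = ((sqrt(2)*M)*T + M)*8 = ((M*sqrt(2))*T + M)*8 = (M*T*sqrt(2) + M)*8 = (M + M*T*sqrt(2))*8 = 8*M + 8*M*T*sqrt(2))
O(4, 7) + X(-10, -6)*150 = 8*4*(1 + 7*sqrt(2)) + (2*(-10)/(8 - 6))*150 = (32 + 224*sqrt(2)) + (2*(-10)/2)*150 = (32 + 224*sqrt(2)) + (2*(-10)*(1/2))*150 = (32 + 224*sqrt(2)) - 10*150 = (32 + 224*sqrt(2)) - 1500 = -1468 + 224*sqrt(2)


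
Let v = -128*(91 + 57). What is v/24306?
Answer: -9472/12153 ≈ -0.77940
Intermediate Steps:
v = -18944 (v = -128*148 = -18944)
v/24306 = -18944/24306 = -18944*1/24306 = -9472/12153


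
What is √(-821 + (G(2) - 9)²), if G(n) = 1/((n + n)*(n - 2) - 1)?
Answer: I*√721 ≈ 26.851*I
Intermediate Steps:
G(n) = 1/(-1 + 2*n*(-2 + n)) (G(n) = 1/((2*n)*(-2 + n) - 1) = 1/(2*n*(-2 + n) - 1) = 1/(-1 + 2*n*(-2 + n)))
√(-821 + (G(2) - 9)²) = √(-821 + (1/(-1 - 4*2 + 2*2²) - 9)²) = √(-821 + (1/(-1 - 8 + 2*4) - 9)²) = √(-821 + (1/(-1 - 8 + 8) - 9)²) = √(-821 + (1/(-1) - 9)²) = √(-821 + (-1 - 9)²) = √(-821 + (-10)²) = √(-821 + 100) = √(-721) = I*√721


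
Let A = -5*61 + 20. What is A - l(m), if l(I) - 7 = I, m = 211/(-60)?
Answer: -17309/60 ≈ -288.48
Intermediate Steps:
m = -211/60 (m = 211*(-1/60) = -211/60 ≈ -3.5167)
l(I) = 7 + I
A = -285 (A = -305 + 20 = -285)
A - l(m) = -285 - (7 - 211/60) = -285 - 1*209/60 = -285 - 209/60 = -17309/60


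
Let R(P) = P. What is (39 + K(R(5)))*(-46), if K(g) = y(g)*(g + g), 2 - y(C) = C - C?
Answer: -2714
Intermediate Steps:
y(C) = 2 (y(C) = 2 - (C - C) = 2 - 1*0 = 2 + 0 = 2)
K(g) = 4*g (K(g) = 2*(g + g) = 2*(2*g) = 4*g)
(39 + K(R(5)))*(-46) = (39 + 4*5)*(-46) = (39 + 20)*(-46) = 59*(-46) = -2714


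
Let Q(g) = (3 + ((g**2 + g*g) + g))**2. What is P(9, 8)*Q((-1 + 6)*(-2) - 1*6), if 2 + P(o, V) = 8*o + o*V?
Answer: 35358142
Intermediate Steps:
P(o, V) = -2 + 8*o + V*o (P(o, V) = -2 + (8*o + o*V) = -2 + (8*o + V*o) = -2 + 8*o + V*o)
Q(g) = (3 + g + 2*g**2)**2 (Q(g) = (3 + ((g**2 + g**2) + g))**2 = (3 + (2*g**2 + g))**2 = (3 + (g + 2*g**2))**2 = (3 + g + 2*g**2)**2)
P(9, 8)*Q((-1 + 6)*(-2) - 1*6) = (-2 + 8*9 + 8*9)*(3 + ((-1 + 6)*(-2) - 1*6) + 2*((-1 + 6)*(-2) - 1*6)**2)**2 = (-2 + 72 + 72)*(3 + (5*(-2) - 6) + 2*(5*(-2) - 6)**2)**2 = 142*(3 + (-10 - 6) + 2*(-10 - 6)**2)**2 = 142*(3 - 16 + 2*(-16)**2)**2 = 142*(3 - 16 + 2*256)**2 = 142*(3 - 16 + 512)**2 = 142*499**2 = 142*249001 = 35358142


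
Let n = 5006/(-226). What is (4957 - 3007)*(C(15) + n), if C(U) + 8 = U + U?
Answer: -33150/113 ≈ -293.36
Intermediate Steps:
C(U) = -8 + 2*U (C(U) = -8 + (U + U) = -8 + 2*U)
n = -2503/113 (n = 5006*(-1/226) = -2503/113 ≈ -22.150)
(4957 - 3007)*(C(15) + n) = (4957 - 3007)*((-8 + 2*15) - 2503/113) = 1950*((-8 + 30) - 2503/113) = 1950*(22 - 2503/113) = 1950*(-17/113) = -33150/113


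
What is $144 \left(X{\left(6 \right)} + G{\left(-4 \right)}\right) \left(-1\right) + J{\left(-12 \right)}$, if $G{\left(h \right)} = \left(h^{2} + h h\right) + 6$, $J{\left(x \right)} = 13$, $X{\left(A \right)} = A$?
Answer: $-6323$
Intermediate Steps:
$G{\left(h \right)} = 6 + 2 h^{2}$ ($G{\left(h \right)} = \left(h^{2} + h^{2}\right) + 6 = 2 h^{2} + 6 = 6 + 2 h^{2}$)
$144 \left(X{\left(6 \right)} + G{\left(-4 \right)}\right) \left(-1\right) + J{\left(-12 \right)} = 144 \left(6 + \left(6 + 2 \left(-4\right)^{2}\right)\right) \left(-1\right) + 13 = 144 \left(6 + \left(6 + 2 \cdot 16\right)\right) \left(-1\right) + 13 = 144 \left(6 + \left(6 + 32\right)\right) \left(-1\right) + 13 = 144 \left(6 + 38\right) \left(-1\right) + 13 = 144 \cdot 44 \left(-1\right) + 13 = 144 \left(-44\right) + 13 = -6336 + 13 = -6323$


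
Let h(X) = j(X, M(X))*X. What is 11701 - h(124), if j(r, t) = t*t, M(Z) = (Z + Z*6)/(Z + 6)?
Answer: 26080581/4225 ≈ 6172.9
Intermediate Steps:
M(Z) = 7*Z/(6 + Z) (M(Z) = (Z + 6*Z)/(6 + Z) = (7*Z)/(6 + Z) = 7*Z/(6 + Z))
j(r, t) = t**2
h(X) = 49*X**3/(6 + X)**2 (h(X) = (7*X/(6 + X))**2*X = (49*X**2/(6 + X)**2)*X = 49*X**3/(6 + X)**2)
11701 - h(124) = 11701 - 49*124**3/(6 + 124)**2 = 11701 - 49*1906624/130**2 = 11701 - 49*1906624/16900 = 11701 - 1*23356144/4225 = 11701 - 23356144/4225 = 26080581/4225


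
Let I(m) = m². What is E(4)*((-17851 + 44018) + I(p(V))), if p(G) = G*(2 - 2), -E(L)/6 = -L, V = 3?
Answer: 628008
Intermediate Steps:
E(L) = 6*L (E(L) = -(-6)*L = 6*L)
p(G) = 0 (p(G) = G*0 = 0)
E(4)*((-17851 + 44018) + I(p(V))) = (6*4)*((-17851 + 44018) + 0²) = 24*(26167 + 0) = 24*26167 = 628008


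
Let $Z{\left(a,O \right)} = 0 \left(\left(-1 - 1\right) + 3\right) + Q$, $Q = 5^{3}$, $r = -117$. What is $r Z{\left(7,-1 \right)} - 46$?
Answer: $-14671$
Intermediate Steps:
$Q = 125$
$Z{\left(a,O \right)} = 125$ ($Z{\left(a,O \right)} = 0 \left(\left(-1 - 1\right) + 3\right) + 125 = 0 \left(-2 + 3\right) + 125 = 0 \cdot 1 + 125 = 0 + 125 = 125$)
$r Z{\left(7,-1 \right)} - 46 = \left(-117\right) 125 - 46 = -14625 - 46 = -14671$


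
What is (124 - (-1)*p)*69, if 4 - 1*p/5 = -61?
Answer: 30981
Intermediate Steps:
p = 325 (p = 20 - 5*(-61) = 20 + 305 = 325)
(124 - (-1)*p)*69 = (124 - (-1)*325)*69 = (124 - 1*(-325))*69 = (124 + 325)*69 = 449*69 = 30981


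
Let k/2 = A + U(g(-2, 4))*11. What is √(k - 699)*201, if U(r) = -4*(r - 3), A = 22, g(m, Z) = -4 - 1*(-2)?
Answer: 201*I*√215 ≈ 2947.2*I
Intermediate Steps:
g(m, Z) = -2 (g(m, Z) = -4 + 2 = -2)
U(r) = 12 - 4*r (U(r) = -4*(-3 + r) = 12 - 4*r)
k = 484 (k = 2*(22 + (12 - 4*(-2))*11) = 2*(22 + (12 + 8)*11) = 2*(22 + 20*11) = 2*(22 + 220) = 2*242 = 484)
√(k - 699)*201 = √(484 - 699)*201 = √(-215)*201 = (I*√215)*201 = 201*I*√215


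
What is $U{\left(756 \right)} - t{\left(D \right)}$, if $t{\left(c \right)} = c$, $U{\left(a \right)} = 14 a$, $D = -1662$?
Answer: $12246$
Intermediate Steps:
$U{\left(756 \right)} - t{\left(D \right)} = 14 \cdot 756 - -1662 = 10584 + 1662 = 12246$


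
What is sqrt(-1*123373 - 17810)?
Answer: 9*I*sqrt(1743) ≈ 375.74*I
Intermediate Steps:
sqrt(-1*123373 - 17810) = sqrt(-123373 - 17810) = sqrt(-141183) = 9*I*sqrt(1743)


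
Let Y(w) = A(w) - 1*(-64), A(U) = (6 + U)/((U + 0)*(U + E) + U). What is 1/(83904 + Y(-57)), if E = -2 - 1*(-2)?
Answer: 1064/89341935 ≈ 1.1909e-5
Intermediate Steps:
E = 0 (E = -2 + 2 = 0)
A(U) = (6 + U)/(U + U²) (A(U) = (6 + U)/((U + 0)*(U + 0) + U) = (6 + U)/(U*U + U) = (6 + U)/(U² + U) = (6 + U)/(U + U²))
Y(w) = 64 + (6 + w)/(w*(1 + w)) (Y(w) = (6 + w)/(w*(1 + w)) - 1*(-64) = (6 + w)/(w*(1 + w)) + 64 = 64 + (6 + w)/(w*(1 + w)))
1/(83904 + Y(-57)) = 1/(83904 + (6 - 57 + 64*(-57)*(1 - 57))/((-57)*(1 - 57))) = 1/(83904 - 1/57*(6 - 57 + 64*(-57)*(-56))/(-56)) = 1/(83904 - 1/57*(-1/56)*(6 - 57 + 204288)) = 1/(83904 - 1/57*(-1/56)*204237) = 1/(83904 + 68079/1064) = 1/(89341935/1064) = 1064/89341935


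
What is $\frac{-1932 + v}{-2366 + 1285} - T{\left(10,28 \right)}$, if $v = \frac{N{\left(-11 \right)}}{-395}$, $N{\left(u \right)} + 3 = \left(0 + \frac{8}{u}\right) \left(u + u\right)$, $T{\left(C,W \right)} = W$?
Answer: $- \frac{11192707}{426995} \approx -26.213$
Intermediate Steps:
$N{\left(u \right)} = 13$ ($N{\left(u \right)} = -3 + \left(0 + \frac{8}{u}\right) \left(u + u\right) = -3 + \frac{8}{u} 2 u = -3 + 16 = 13$)
$v = - \frac{13}{395}$ ($v = \frac{13}{-395} = 13 \left(- \frac{1}{395}\right) = - \frac{13}{395} \approx -0.032911$)
$\frac{-1932 + v}{-2366 + 1285} - T{\left(10,28 \right)} = \frac{-1932 - \frac{13}{395}}{-2366 + 1285} - 28 = - \frac{763153}{395 \left(-1081\right)} - 28 = \left(- \frac{763153}{395}\right) \left(- \frac{1}{1081}\right) - 28 = \frac{763153}{426995} - 28 = - \frac{11192707}{426995}$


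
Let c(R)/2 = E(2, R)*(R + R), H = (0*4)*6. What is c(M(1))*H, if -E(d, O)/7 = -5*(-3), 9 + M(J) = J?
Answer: 0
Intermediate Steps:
M(J) = -9 + J
H = 0 (H = 0*6 = 0)
E(d, O) = -105 (E(d, O) = -(-35)*(-3) = -7*15 = -105)
c(R) = -420*R (c(R) = 2*(-105*(R + R)) = 2*(-210*R) = -420*R)
c(M(1))*H = -420*(-9 + 1)*0 = -420*(-8)*0 = 3360*0 = 0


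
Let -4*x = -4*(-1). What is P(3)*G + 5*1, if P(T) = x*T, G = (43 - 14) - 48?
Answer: 62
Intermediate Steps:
G = -19 (G = 29 - 48 = -19)
x = -1 (x = -(-1)*(-1) = -1/4*4 = -1)
P(T) = -T
P(3)*G + 5*1 = -1*3*(-19) + 5*1 = -3*(-19) + 5 = 57 + 5 = 62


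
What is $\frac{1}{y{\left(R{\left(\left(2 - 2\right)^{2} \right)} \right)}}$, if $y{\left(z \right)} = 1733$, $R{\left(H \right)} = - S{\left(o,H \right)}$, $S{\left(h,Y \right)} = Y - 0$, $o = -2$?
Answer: $\frac{1}{1733} \approx 0.00057703$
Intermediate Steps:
$S{\left(h,Y \right)} = Y$ ($S{\left(h,Y \right)} = Y + 0 = Y$)
$R{\left(H \right)} = - H$
$\frac{1}{y{\left(R{\left(\left(2 - 2\right)^{2} \right)} \right)}} = \frac{1}{1733}$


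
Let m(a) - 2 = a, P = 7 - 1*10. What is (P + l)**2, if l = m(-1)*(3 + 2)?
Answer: 4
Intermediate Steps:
P = -3 (P = 7 - 10 = -3)
m(a) = 2 + a
l = 5 (l = (2 - 1)*(3 + 2) = 1*5 = 5)
(P + l)**2 = (-3 + 5)**2 = 2**2 = 4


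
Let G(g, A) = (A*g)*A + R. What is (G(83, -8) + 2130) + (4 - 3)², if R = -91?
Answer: 7352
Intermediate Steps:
G(g, A) = -91 + g*A² (G(g, A) = (A*g)*A - 91 = g*A² - 91 = -91 + g*A²)
(G(83, -8) + 2130) + (4 - 3)² = ((-91 + 83*(-8)²) + 2130) + (4 - 3)² = ((-91 + 83*64) + 2130) + 1² = ((-91 + 5312) + 2130) + 1 = (5221 + 2130) + 1 = 7351 + 1 = 7352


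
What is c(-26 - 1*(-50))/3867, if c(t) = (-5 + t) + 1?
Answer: 20/3867 ≈ 0.0051720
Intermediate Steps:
c(t) = -4 + t
c(-26 - 1*(-50))/3867 = (-4 + (-26 - 1*(-50)))/3867 = (-4 + (-26 + 50))*(1/3867) = (-4 + 24)*(1/3867) = 20*(1/3867) = 20/3867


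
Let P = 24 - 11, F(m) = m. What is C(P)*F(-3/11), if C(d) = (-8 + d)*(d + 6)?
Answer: -285/11 ≈ -25.909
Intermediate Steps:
P = 13
C(d) = (-8 + d)*(6 + d)
C(P)*F(-3/11) = (-48 + 13² - 2*13)*(-3/11) = (-48 + 169 - 26)*(-3*1/11) = 95*(-3/11) = -285/11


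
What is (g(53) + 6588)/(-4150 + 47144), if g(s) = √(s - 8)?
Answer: 3294/21497 + 3*√5/42994 ≈ 0.15339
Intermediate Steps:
g(s) = √(-8 + s)
(g(53) + 6588)/(-4150 + 47144) = (√(-8 + 53) + 6588)/(-4150 + 47144) = (√45 + 6588)/42994 = (3*√5 + 6588)*(1/42994) = (6588 + 3*√5)*(1/42994) = 3294/21497 + 3*√5/42994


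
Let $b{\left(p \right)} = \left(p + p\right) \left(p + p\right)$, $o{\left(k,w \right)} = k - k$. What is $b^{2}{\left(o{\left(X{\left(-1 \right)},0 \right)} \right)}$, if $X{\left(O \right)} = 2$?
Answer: $0$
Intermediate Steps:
$o{\left(k,w \right)} = 0$
$b{\left(p \right)} = 4 p^{2}$ ($b{\left(p \right)} = 2 p 2 p = 4 p^{2}$)
$b^{2}{\left(o{\left(X{\left(-1 \right)},0 \right)} \right)} = \left(4 \cdot 0^{2}\right)^{2} = \left(4 \cdot 0\right)^{2} = 0^{2} = 0$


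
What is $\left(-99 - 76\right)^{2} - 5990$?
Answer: $24635$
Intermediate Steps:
$\left(-99 - 76\right)^{2} - 5990 = \left(-175\right)^{2} - 5990 = 30625 - 5990 = 24635$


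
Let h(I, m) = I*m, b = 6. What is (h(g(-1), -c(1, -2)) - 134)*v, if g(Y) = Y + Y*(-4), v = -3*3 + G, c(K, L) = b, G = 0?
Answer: 1368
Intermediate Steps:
c(K, L) = 6
v = -9 (v = -3*3 + 0 = -9 + 0 = -9)
g(Y) = -3*Y (g(Y) = Y - 4*Y = -3*Y)
(h(g(-1), -c(1, -2)) - 134)*v = ((-3*(-1))*(-1*6) - 134)*(-9) = (3*(-6) - 134)*(-9) = (-18 - 134)*(-9) = -152*(-9) = 1368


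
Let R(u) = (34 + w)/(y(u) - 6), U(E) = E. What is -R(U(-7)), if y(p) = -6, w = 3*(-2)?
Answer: 7/3 ≈ 2.3333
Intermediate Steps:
w = -6
R(u) = -7/3 (R(u) = (34 - 6)/(-6 - 6) = 28/(-12) = 28*(-1/12) = -7/3)
-R(U(-7)) = -1*(-7/3) = 7/3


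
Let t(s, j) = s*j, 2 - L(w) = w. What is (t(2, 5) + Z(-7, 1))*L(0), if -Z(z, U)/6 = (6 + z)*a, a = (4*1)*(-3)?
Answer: -124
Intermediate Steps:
L(w) = 2 - w
a = -12 (a = 4*(-3) = -12)
t(s, j) = j*s
Z(z, U) = 432 + 72*z (Z(z, U) = -6*(6 + z)*(-12) = -6*(-72 - 12*z) = 432 + 72*z)
(t(2, 5) + Z(-7, 1))*L(0) = (5*2 + (432 + 72*(-7)))*(2 - 1*0) = (10 + (432 - 504))*(2 + 0) = (10 - 72)*2 = -62*2 = -124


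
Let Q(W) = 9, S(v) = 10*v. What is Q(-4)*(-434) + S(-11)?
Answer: -4016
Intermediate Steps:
Q(-4)*(-434) + S(-11) = 9*(-434) + 10*(-11) = -3906 - 110 = -4016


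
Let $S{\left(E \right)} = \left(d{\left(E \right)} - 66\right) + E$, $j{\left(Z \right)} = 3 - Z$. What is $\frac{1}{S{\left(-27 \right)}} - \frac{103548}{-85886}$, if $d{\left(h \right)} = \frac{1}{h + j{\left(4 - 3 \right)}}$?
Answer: $\frac{119352749}{99885418} \approx 1.1949$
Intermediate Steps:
$d{\left(h \right)} = \frac{1}{2 + h}$ ($d{\left(h \right)} = \frac{1}{h + \left(3 - \left(4 - 3\right)\right)} = \frac{1}{h + \left(3 - 1\right)} = \frac{1}{h + 2} = \frac{1}{2 + h}$)
$S{\left(E \right)} = -66 + E + \frac{1}{2 + E}$ ($S{\left(E \right)} = \left(\frac{1}{2 + E} - 66\right) + E = \left(-66 + \frac{1}{2 + E}\right) + E = -66 + E + \frac{1}{2 + E}$)
$\frac{1}{S{\left(-27 \right)}} - \frac{103548}{-85886} = \frac{1}{\frac{1}{2 - 27} \left(1 + \left(-66 - 27\right) \left(2 - 27\right)\right)} - \frac{103548}{-85886} = \frac{1}{\frac{1}{-25} \left(1 - -2325\right)} - 103548 \left(- \frac{1}{85886}\right) = \frac{1}{\left(- \frac{1}{25}\right) \left(1 + 2325\right)} - - \frac{51774}{42943} = \frac{1}{\left(- \frac{1}{25}\right) 2326} + \frac{51774}{42943} = \frac{1}{- \frac{2326}{25}} + \frac{51774}{42943} = - \frac{25}{2326} + \frac{51774}{42943} = \frac{119352749}{99885418}$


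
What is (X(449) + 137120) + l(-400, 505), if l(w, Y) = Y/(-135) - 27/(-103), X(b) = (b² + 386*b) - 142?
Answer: 1423564759/2781 ≈ 5.1189e+5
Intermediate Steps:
X(b) = -142 + b² + 386*b
l(w, Y) = 27/103 - Y/135 (l(w, Y) = Y*(-1/135) - 27*(-1/103) = -Y/135 + 27/103 = 27/103 - Y/135)
(X(449) + 137120) + l(-400, 505) = ((-142 + 449² + 386*449) + 137120) + (27/103 - 1/135*505) = ((-142 + 201601 + 173314) + 137120) + (27/103 - 101/27) = (374773 + 137120) - 9674/2781 = 511893 - 9674/2781 = 1423564759/2781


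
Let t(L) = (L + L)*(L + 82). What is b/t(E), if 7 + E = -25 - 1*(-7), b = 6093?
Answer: -2031/950 ≈ -2.1379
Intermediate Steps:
E = -25 (E = -7 + (-25 - 1*(-7)) = -7 + (-25 + 7) = -7 - 18 = -25)
t(L) = 2*L*(82 + L) (t(L) = (2*L)*(82 + L) = 2*L*(82 + L))
b/t(E) = 6093/((2*(-25)*(82 - 25))) = 6093/((2*(-25)*57)) = 6093/(-2850) = 6093*(-1/2850) = -2031/950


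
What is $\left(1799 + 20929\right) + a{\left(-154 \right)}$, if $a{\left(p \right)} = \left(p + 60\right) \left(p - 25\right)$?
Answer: $39554$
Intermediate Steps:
$a{\left(p \right)} = \left(-25 + p\right) \left(60 + p\right)$ ($a{\left(p \right)} = \left(60 + p\right) \left(-25 + p\right) = \left(-25 + p\right) \left(60 + p\right)$)
$\left(1799 + 20929\right) + a{\left(-154 \right)} = \left(1799 + 20929\right) + \left(-1500 + \left(-154\right)^{2} + 35 \left(-154\right)\right) = 22728 - -16826 = 22728 + 16826 = 39554$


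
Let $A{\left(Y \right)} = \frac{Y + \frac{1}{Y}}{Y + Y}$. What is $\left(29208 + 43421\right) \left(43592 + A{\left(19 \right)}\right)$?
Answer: $\frac{1142954801697}{361} \approx 3.1661 \cdot 10^{9}$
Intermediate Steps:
$A{\left(Y \right)} = \frac{Y + \frac{1}{Y}}{2 Y}$
$\left(29208 + 43421\right) \left(43592 + A{\left(19 \right)}\right) = \left(29208 + 43421\right) \left(43592 + \frac{1 + 19^{2}}{2 \cdot 361}\right) = 72629 \left(43592 + \frac{1}{2} \cdot \frac{1}{361} \left(1 + 361\right)\right) = 72629 \left(43592 + \frac{1}{2} \cdot \frac{1}{361} \cdot 362\right) = 72629 \left(43592 + \frac{181}{361}\right) = 72629 \cdot \frac{15736893}{361} = \frac{1142954801697}{361}$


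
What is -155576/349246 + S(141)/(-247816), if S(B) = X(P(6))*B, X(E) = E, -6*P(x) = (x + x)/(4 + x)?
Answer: -96360933197/216371866840 ≈ -0.44535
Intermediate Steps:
P(x) = -x/(3*(4 + x)) (P(x) = -(x + x)/(6*(4 + x)) = -2*x/(6*(4 + x)) = -x/(3*(4 + x)))
S(B) = -B/5 (S(B) = (-1*6/(12 + 3*6))*B = (-1*6/(12 + 18))*B = (-1*6/30)*B = (-1*6*1/30)*B = -B/5)
-155576/349246 + S(141)/(-247816) = -155576/349246 - 1/5*141/(-247816) = -155576*1/349246 - 141/5*(-1/247816) = -77788/174623 + 141/1239080 = -96360933197/216371866840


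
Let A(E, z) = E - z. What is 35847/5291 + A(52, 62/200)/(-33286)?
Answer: 10844815911/1601056600 ≈ 6.7735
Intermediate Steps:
35847/5291 + A(52, 62/200)/(-33286) = 35847/5291 + (52 - 62/200)/(-33286) = 35847*(1/5291) + (52 - 62/200)*(-1/33286) = 35847/5291 + (52 - 1*31/100)*(-1/33286) = 35847/5291 + (52 - 31/100)*(-1/33286) = 35847/5291 + (5169/100)*(-1/33286) = 35847/5291 - 5169/3328600 = 10844815911/1601056600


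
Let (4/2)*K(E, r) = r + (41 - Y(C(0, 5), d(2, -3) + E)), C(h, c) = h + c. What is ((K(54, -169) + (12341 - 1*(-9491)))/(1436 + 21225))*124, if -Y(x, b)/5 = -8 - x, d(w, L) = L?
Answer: 86942/731 ≈ 118.94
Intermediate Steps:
C(h, c) = c + h
Y(x, b) = 40 + 5*x (Y(x, b) = -5*(-8 - x) = 40 + 5*x)
K(E, r) = -12 + r/2 (K(E, r) = (r + (41 - (40 + 5*(5 + 0))))/2 = (r + (41 - (40 + 5*5)))/2 = (r + (41 - (40 + 25)))/2 = (r + (41 - 1*65))/2 = (r + (41 - 65))/2 = (r - 24)/2 = (-24 + r)/2 = -12 + r/2)
((K(54, -169) + (12341 - 1*(-9491)))/(1436 + 21225))*124 = (((-12 + (½)*(-169)) + (12341 - 1*(-9491)))/(1436 + 21225))*124 = (((-12 - 169/2) + (12341 + 9491))/22661)*124 = ((-193/2 + 21832)*(1/22661))*124 = ((43471/2)*(1/22661))*124 = (43471/45322)*124 = 86942/731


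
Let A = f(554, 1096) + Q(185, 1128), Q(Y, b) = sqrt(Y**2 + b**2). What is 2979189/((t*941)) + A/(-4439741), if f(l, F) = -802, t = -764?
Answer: -13226250973001/3191836358684 - sqrt(1306609)/4439741 ≈ -4.1440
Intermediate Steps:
A = -802 + sqrt(1306609) (A = -802 + sqrt(185**2 + 1128**2) = -802 + sqrt(34225 + 1272384) = -802 + sqrt(1306609) ≈ 341.07)
2979189/((t*941)) + A/(-4439741) = 2979189/((-764*941)) + (-802 + sqrt(1306609))/(-4439741) = 2979189/(-718924) + (-802 + sqrt(1306609))*(-1/4439741) = 2979189*(-1/718924) + (802/4439741 - sqrt(1306609)/4439741) = -2979189/718924 + (802/4439741 - sqrt(1306609)/4439741) = -13226250973001/3191836358684 - sqrt(1306609)/4439741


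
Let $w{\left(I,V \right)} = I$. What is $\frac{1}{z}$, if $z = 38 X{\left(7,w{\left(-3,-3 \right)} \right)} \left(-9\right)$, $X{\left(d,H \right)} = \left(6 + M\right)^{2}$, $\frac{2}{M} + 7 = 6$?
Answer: $- \frac{1}{5472} \approx -0.00018275$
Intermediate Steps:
$M = -2$ ($M = \frac{2}{-7 + 6} = \frac{2}{-1} = 2 \left(-1\right) = -2$)
$X{\left(d,H \right)} = 16$ ($X{\left(d,H \right)} = \left(6 - 2\right)^{2} = 4^{2} = 16$)
$z = -5472$ ($z = 38 \cdot 16 \left(-9\right) = 608 \left(-9\right) = -5472$)
$\frac{1}{z} = \frac{1}{-5472} = - \frac{1}{5472}$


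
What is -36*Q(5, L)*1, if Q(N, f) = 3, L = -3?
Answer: -108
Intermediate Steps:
-36*Q(5, L)*1 = -36*3*1 = -108*1 = -108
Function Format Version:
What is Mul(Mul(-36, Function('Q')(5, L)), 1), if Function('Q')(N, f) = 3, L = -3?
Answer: -108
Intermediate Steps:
Mul(Mul(-36, Function('Q')(5, L)), 1) = Mul(Mul(-36, 3), 1) = Mul(-108, 1) = -108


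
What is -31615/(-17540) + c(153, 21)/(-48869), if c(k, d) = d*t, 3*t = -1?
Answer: 309023243/171432452 ≈ 1.8026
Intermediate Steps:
t = -1/3 (t = (1/3)*(-1) = -1/3 ≈ -0.33333)
c(k, d) = -d/3 (c(k, d) = d*(-1/3) = -d/3)
-31615/(-17540) + c(153, 21)/(-48869) = -31615/(-17540) - 1/3*21/(-48869) = -31615*(-1/17540) - 7*(-1/48869) = 6323/3508 + 7/48869 = 309023243/171432452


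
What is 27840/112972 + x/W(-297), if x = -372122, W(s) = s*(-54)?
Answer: -5199108583/226480617 ≈ -22.956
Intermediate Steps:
W(s) = -54*s
27840/112972 + x/W(-297) = 27840/112972 - 372122/((-54*(-297))) = 27840*(1/112972) - 372122/16038 = 6960/28243 - 372122*1/16038 = 6960/28243 - 186061/8019 = -5199108583/226480617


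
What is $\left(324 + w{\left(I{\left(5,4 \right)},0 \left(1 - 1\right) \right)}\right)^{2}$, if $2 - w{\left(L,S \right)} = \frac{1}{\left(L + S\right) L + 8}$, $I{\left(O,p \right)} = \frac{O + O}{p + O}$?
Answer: $\frac{59422350289}{559504} \approx 1.0621 \cdot 10^{5}$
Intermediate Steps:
$I{\left(O,p \right)} = \frac{2 O}{O + p}$
$w{\left(L,S \right)} = 2 - \frac{1}{8 + L \left(L + S\right)}$ ($w{\left(L,S \right)} = 2 - \frac{1}{\left(L + S\right) L + 8} = 2 - \frac{1}{L \left(L + S\right) + 8} = 2 - \frac{1}{8 + L \left(L + S\right)}$)
$\left(324 + w{\left(I{\left(5,4 \right)},0 \left(1 - 1\right) \right)}\right)^{2} = \left(324 + \frac{15 + 2 \left(2 \cdot 5 \frac{1}{5 + 4}\right)^{2} + 2 \cdot 2 \cdot 5 \frac{1}{5 + 4} \cdot 0 \left(1 - 1\right)}{8 + \left(2 \cdot 5 \frac{1}{5 + 4}\right)^{2} + 2 \cdot 5 \frac{1}{5 + 4} \cdot 0 \left(1 - 1\right)}\right)^{2} = \left(324 + \frac{15 + 2 \left(2 \cdot 5 \cdot \frac{1}{9}\right)^{2} + 2 \cdot 2 \cdot 5 \cdot \frac{1}{9} \cdot 0 \cdot 0}{8 + \left(2 \cdot 5 \cdot \frac{1}{9}\right)^{2} + 2 \cdot 5 \cdot \frac{1}{9} \cdot 0 \cdot 0}\right)^{2} = \left(324 + \frac{15 + 2 \left(2 \cdot 5 \cdot \frac{1}{9}\right)^{2} + 2 \cdot 2 \cdot 5 \cdot \frac{1}{9} \cdot 0}{8 + \left(2 \cdot 5 \cdot \frac{1}{9}\right)^{2} + 2 \cdot 5 \cdot \frac{1}{9} \cdot 0}\right)^{2} = \left(324 + \frac{15 + 2 \left(\frac{10}{9}\right)^{2} + 2 \cdot \frac{10}{9} \cdot 0}{8 + \left(\frac{10}{9}\right)^{2} + \frac{10}{9} \cdot 0}\right)^{2} = \left(324 + \frac{15 + 2 \cdot \frac{100}{81} + 0}{8 + \frac{100}{81} + 0}\right)^{2} = \left(324 + \frac{15 + \frac{200}{81} + 0}{\frac{748}{81}}\right)^{2} = \left(324 + \frac{81}{748} \cdot \frac{1415}{81}\right)^{2} = \left(324 + \frac{1415}{748}\right)^{2} = \left(\frac{243767}{748}\right)^{2} = \frac{59422350289}{559504}$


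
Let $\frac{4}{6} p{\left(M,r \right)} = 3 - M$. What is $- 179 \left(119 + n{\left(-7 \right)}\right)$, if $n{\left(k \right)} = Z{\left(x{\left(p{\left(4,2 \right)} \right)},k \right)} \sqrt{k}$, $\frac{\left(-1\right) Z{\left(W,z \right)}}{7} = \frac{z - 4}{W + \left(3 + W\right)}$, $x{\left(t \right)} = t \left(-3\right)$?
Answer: $-21301 - \frac{13783 i \sqrt{7}}{12} \approx -21301.0 - 3038.9 i$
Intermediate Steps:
$p{\left(M,r \right)} = \frac{9}{2} - \frac{3 M}{2}$ ($p{\left(M,r \right)} = \frac{3 \left(3 - M\right)}{2} = \frac{9}{2} - \frac{3 M}{2}$)
$x{\left(t \right)} = - 3 t$
$Z{\left(W,z \right)} = - \frac{7 \left(-4 + z\right)}{3 + 2 W}$ ($Z{\left(W,z \right)} = - 7 \frac{z - 4}{W + \left(3 + W\right)} = - 7 \frac{-4 + z}{3 + 2 W} = - \frac{7 \left(-4 + z\right)}{3 + 2 W}$)
$n{\left(k \right)} = \sqrt{k} \left(\frac{7}{3} - \frac{7 k}{12}\right)$ ($n{\left(k \right)} = \frac{7 \left(4 - k\right)}{3 + 2 \left(- 3 \left(\frac{9}{2} - 6\right)\right)} \sqrt{k} = \frac{7 \left(4 - k\right)}{3 + 2 \left(\left(-3\right) \left(- \frac{3}{2}\right)\right)} \sqrt{k} = \frac{7 \left(4 - k\right)}{3 + 2 \cdot \frac{9}{2}} \sqrt{k} = \frac{7 \left(4 - k\right)}{3 + 9} \sqrt{k} = \frac{7 \left(4 - k\right)}{12} \sqrt{k} = 7 \cdot \frac{1}{12} \left(4 - k\right) \sqrt{k} = \left(\frac{7}{3} - \frac{7 k}{12}\right) \sqrt{k} = \sqrt{k} \left(\frac{7}{3} - \frac{7 k}{12}\right)$)
$- 179 \left(119 + n{\left(-7 \right)}\right) = - 179 \left(119 + \frac{7 \sqrt{-7} \left(4 - -7\right)}{12}\right) = - 179 \left(119 + \frac{7 i \sqrt{7} \left(4 + 7\right)}{12}\right) = - 179 \left(119 + \frac{7}{12} i \sqrt{7} \cdot 11\right) = - 179 \left(119 + \frac{77 i \sqrt{7}}{12}\right) = -21301 - \frac{13783 i \sqrt{7}}{12}$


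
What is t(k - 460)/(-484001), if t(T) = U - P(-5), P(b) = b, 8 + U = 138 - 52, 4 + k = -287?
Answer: -83/484001 ≈ -0.00017149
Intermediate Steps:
k = -291 (k = -4 - 287 = -291)
U = 78 (U = -8 + (138 - 52) = -8 + 86 = 78)
t(T) = 83 (t(T) = 78 - 1*(-5) = 78 + 5 = 83)
t(k - 460)/(-484001) = 83/(-484001) = 83*(-1/484001) = -83/484001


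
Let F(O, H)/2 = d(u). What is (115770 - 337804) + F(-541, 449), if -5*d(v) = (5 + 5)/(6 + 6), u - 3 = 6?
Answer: -666103/3 ≈ -2.2203e+5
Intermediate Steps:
u = 9 (u = 3 + 6 = 9)
d(v) = -1/6 (d(v) = -(5 + 5)/(5*(6 + 6)) = -2/12 = -1/5*5/6 = -1/6)
F(O, H) = -1/3 (F(O, H) = 2*(-1/6) = -1/3)
(115770 - 337804) + F(-541, 449) = (115770 - 337804) - 1/3 = -222034 - 1/3 = -666103/3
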